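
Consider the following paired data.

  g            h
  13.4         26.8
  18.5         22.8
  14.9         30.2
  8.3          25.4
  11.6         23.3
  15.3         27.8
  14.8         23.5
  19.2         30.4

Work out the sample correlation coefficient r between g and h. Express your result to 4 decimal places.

0.2794

n = 8, Σg = 116, Σh = 210.2, Σg² = 1769.04, Σh² = 5587.42, Σgh = 3068.82
nΣgh − ΣgΣh = 24550.56 − 24383.2 = 167.36
nΣg² − (Σg)² = 14152.32 − 13456 = 696.32; nΣh² − (Σh)² = 44699.36 − 44184.04 = 515.32
r = 167.36 / √(696.32 × 515.32) = 167.36 / 599.0222 ≈ 0.2794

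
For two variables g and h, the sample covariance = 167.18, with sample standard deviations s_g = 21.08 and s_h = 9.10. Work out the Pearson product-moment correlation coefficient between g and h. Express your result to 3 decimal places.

0.872

r = Cov(g,h) / (s_g · s_h) = 167.18 / (21.08 × 9.10)
  = 167.18 / 191.8280 ≈ 0.872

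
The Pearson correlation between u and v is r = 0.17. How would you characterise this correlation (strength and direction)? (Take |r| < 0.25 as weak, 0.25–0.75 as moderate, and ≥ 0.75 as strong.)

r = 0.17 > 0 so the relationship is positive.
|r| = 0.17, which falls in the weak range.

weak positive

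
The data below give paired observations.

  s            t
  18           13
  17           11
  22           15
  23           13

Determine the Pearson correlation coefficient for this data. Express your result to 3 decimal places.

0.693

n = 4, Σs = 80, Σt = 52, Σs² = 1626, Σt² = 684, Σst = 1050
nΣst − ΣsΣt = 4200 − 4160 = 40
nΣs² − (Σs)² = 6504 − 6400 = 104; nΣt² − (Σt)² = 2736 − 2704 = 32
r = 40 / √(104 × 32) = 40 / 57.6888 ≈ 0.693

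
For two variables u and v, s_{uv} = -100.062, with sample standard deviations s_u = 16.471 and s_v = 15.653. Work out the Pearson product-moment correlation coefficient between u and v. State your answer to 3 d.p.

-0.388

r = Cov(u,v) / (s_u · s_v) = -100.062 / (16.471 × 15.653)
  = -100.062 / 257.8206 ≈ -0.388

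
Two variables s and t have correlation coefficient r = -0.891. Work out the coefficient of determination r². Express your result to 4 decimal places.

r² = (-0.891)² = 0.7939

0.7939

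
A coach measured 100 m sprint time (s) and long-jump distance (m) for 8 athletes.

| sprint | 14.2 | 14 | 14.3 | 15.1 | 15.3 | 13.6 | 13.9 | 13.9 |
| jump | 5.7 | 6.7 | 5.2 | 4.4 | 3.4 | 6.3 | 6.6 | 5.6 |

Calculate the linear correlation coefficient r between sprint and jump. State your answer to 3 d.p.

-0.916

n = 8, Σx = 114.3, Σy = 43.9, Σx² = 1635.61, Σy² = 249.95, Σxy = 622.82
nΣxy − ΣxΣy = 4982.56 − 5017.77 = -35.21
nΣx² − (Σx)² = 13084.88 − 13064.49 = 20.39; nΣy² − (Σy)² = 1999.6 − 1927.21 = 72.39
r = -35.21 / √(20.39 × 72.39) = -35.21 / 38.4192 ≈ -0.916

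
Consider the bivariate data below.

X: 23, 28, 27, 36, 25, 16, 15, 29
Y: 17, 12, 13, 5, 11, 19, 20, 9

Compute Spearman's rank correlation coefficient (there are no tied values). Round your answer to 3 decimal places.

-0.929

Rank X: 3, 6, 5, 8, 4, 2, 1, 7
Rank Y: 6, 4, 5, 1, 3, 7, 8, 2
d = rank(X) − rank(Y): -3, 2, 0, 7, 1, -5, -7, 5; Σd² = 162
ρ = 1 − 6Σd² / [n(n²−1)] = 1 − 6×162 / (8×63) = 1 − 972/504 ≈ -0.929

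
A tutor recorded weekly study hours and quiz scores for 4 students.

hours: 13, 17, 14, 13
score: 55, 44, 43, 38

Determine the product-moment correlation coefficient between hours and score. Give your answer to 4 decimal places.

-0.1475

n = 4, Σx = 57, Σy = 180, Σx² = 823, Σy² = 8254, Σxy = 2559
nΣxy − ΣxΣy = 10236 − 10260 = -24
nΣx² − (Σx)² = 3292 − 3249 = 43; nΣy² − (Σy)² = 33016 − 32400 = 616
r = -24 / √(43 × 616) = -24 / 162.7513 ≈ -0.1475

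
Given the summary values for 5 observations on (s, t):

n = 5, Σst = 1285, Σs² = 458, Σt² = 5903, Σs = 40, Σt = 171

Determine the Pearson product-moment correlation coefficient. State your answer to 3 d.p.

r = (nΣst − ΣsΣt) / √[(nΣs² − (Σs)²)(nΣt² − (Σt)²)]
Numerator: 5×1285 − 40×171 = -415
Denominator: √[(2290 − 1600)(29515 − 29241)] = √[690 × 274] = 434.8103
r = -415 / 434.8103 ≈ -0.954

-0.954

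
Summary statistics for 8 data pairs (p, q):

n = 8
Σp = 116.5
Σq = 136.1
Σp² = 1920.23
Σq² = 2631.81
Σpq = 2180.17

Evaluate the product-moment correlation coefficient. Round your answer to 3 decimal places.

r = (nΣpq − ΣpΣq) / √[(nΣp² − (Σp)²)(nΣq² − (Σq)²)]
Numerator: 8×2180.17 − 116.5×136.1 = 1585.71
Denominator: √[(15361.84 − 13572.25)(21054.48 − 18523.21)] = √[1789.59 × 2531.27] = 2128.3645
r = 1585.71 / 2128.3645 ≈ 0.745

0.745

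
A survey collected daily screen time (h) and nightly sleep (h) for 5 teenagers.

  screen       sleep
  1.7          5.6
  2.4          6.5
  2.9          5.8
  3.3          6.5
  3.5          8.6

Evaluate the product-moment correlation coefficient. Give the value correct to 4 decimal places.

n = 5, Σx = 13.8, Σy = 33, Σx² = 40.2, Σy² = 223.46, Σxy = 93.49
nΣxy − ΣxΣy = 467.45 − 455.4 = 12.05
nΣx² − (Σx)² = 201 − 190.44 = 10.56; nΣy² − (Σy)² = 1117.3 − 1089 = 28.3
r = 12.05 / √(10.56 × 28.3) = 12.05 / 17.2872 ≈ 0.6970

0.6970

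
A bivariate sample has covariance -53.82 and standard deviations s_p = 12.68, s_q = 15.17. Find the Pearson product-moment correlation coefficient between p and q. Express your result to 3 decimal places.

r = Cov(p,q) / (s_p · s_q) = -53.82 / (12.68 × 15.17)
  = -53.82 / 192.3556 ≈ -0.280

-0.280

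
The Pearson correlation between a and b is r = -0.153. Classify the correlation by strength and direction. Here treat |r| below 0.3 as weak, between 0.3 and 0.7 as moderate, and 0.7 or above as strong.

weak negative

r = -0.153 < 0 so the relationship is negative.
|r| = 0.153, which falls in the weak range.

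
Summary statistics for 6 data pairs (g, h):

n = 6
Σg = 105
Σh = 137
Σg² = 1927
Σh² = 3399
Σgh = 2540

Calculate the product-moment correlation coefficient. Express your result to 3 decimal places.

0.915

r = (nΣgh − ΣgΣh) / √[(nΣg² − (Σg)²)(nΣh² − (Σh)²)]
Numerator: 6×2540 − 105×137 = 855
Denominator: √[(11562 − 11025)(20394 − 18769)] = √[537 × 1625] = 934.1440
r = 855 / 934.1440 ≈ 0.915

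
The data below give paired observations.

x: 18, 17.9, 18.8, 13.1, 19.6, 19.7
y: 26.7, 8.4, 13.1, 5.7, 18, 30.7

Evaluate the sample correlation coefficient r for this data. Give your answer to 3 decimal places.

n = 6, Σx = 107.1, Σy = 102.6, Σx² = 1941.71, Σy² = 2254.04, Σxy = 1909.5
nΣxy − ΣxΣy = 11457 − 10988.46 = 468.54
nΣx² − (Σx)² = 11650.26 − 11470.41 = 179.85; nΣy² − (Σy)² = 13524.24 − 10526.76 = 2997.48
r = 468.54 / √(179.85 × 2997.48) = 468.54 / 734.2321 ≈ 0.638

0.638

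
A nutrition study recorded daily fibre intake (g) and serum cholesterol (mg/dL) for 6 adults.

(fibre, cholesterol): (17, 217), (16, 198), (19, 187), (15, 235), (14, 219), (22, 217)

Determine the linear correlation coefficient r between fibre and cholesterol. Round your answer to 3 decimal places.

-0.314

n = 6, Σx = 103, Σy = 1273, Σx² = 1811, Σy² = 271537, Σxy = 21775
nΣxy − ΣxΣy = 130650 − 131119 = -469
nΣx² − (Σx)² = 10866 − 10609 = 257; nΣy² − (Σy)² = 1629222 − 1620529 = 8693
r = -469 / √(257 × 8693) = -469 / 1494.6909 ≈ -0.314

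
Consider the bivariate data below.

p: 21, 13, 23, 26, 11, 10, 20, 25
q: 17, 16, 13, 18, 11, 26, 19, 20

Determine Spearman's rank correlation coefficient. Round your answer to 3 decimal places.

Rank p: 5, 3, 6, 8, 2, 1, 4, 7
Rank q: 4, 3, 2, 5, 1, 8, 6, 7
d = rank(p) − rank(q): 1, 0, 4, 3, 1, -7, -2, 0; Σd² = 80
ρ = 1 − 6Σd² / [n(n²−1)] = 1 − 6×80 / (8×63) = 1 − 480/504 ≈ 0.048

0.048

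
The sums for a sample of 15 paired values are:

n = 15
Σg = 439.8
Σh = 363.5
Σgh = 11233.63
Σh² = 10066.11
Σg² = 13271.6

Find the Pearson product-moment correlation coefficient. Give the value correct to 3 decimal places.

0.837

r = (nΣgh − ΣgΣh) / √[(nΣg² − (Σg)²)(nΣh² − (Σh)²)]
Numerator: 15×11233.63 − 439.8×363.5 = 8637.15
Denominator: √[(199074 − 193424.04)(150991.65 − 132132.25)] = √[5649.96 × 18859.4] = 10322.5411
r = 8637.15 / 10322.5411 ≈ 0.837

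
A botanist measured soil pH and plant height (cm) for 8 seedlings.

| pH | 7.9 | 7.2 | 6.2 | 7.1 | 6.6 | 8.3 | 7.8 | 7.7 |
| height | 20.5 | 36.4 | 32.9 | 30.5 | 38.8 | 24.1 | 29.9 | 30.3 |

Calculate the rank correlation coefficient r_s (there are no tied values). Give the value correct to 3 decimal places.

-0.857

Rank pH: 7, 4, 1, 3, 2, 8, 6, 5
Rank height: 1, 7, 6, 5, 8, 2, 3, 4
d = rank(pH) − rank(height): 6, -3, -5, -2, -6, 6, 3, 1; Σd² = 156
ρ = 1 − 6Σd² / [n(n²−1)] = 1 − 6×156 / (8×63) = 1 − 936/504 ≈ -0.857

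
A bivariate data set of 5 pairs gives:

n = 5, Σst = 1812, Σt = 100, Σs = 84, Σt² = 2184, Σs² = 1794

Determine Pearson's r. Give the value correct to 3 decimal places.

r = (nΣst − ΣsΣt) / √[(nΣs² − (Σs)²)(nΣt² − (Σt)²)]
Numerator: 5×1812 − 84×100 = 660
Denominator: √[(8970 − 7056)(10920 − 10000)] = √[1914 × 920] = 1326.9815
r = 660 / 1326.9815 ≈ 0.497

0.497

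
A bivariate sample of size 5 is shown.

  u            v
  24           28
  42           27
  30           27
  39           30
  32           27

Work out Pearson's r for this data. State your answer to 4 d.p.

0.1971

n = 5, Σu = 167, Σv = 139, Σu² = 5785, Σv² = 3871, Σuv = 4650
nΣuv − ΣuΣv = 23250 − 23213 = 37
nΣu² − (Σu)² = 28925 − 27889 = 1036; nΣv² − (Σv)² = 19355 − 19321 = 34
r = 37 / √(1036 × 34) = 37 / 187.6806 ≈ 0.1971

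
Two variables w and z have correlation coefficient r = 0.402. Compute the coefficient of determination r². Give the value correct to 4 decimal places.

0.1616

r² = (0.402)² = 0.1616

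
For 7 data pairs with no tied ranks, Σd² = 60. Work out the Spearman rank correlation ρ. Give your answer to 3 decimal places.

ρ = 1 − 6Σd² / [n(n²−1)] = 1 − 6×60 / (7×48)
  = 1 − 360/336 = 1 − 1.0714 ≈ -0.071

-0.071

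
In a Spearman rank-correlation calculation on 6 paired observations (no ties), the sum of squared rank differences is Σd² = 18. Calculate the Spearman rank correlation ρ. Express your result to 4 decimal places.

0.4857

ρ = 1 − 6Σd² / [n(n²−1)] = 1 − 6×18 / (6×35)
  = 1 − 108/210 = 1 − 0.51429 ≈ 0.4857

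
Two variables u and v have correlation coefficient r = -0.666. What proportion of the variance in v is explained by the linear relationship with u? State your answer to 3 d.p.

0.444

r² = (-0.666)² = 0.444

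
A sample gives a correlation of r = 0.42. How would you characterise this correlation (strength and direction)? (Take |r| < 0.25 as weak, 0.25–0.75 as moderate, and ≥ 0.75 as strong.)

r = 0.42 > 0 so the relationship is positive.
|r| = 0.42, which falls in the moderate range.

moderate positive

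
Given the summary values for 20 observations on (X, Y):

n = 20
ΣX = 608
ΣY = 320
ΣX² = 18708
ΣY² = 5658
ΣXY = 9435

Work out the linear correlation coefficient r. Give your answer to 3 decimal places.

-0.843

r = (nΣXY − ΣXΣY) / √[(nΣX² − (ΣX)²)(nΣY² − (ΣY)²)]
Numerator: 20×9435 − 608×320 = -5860
Denominator: √[(374160 − 369664)(113160 − 102400)] = √[4496 × 10760] = 6955.3548
r = -5860 / 6955.3548 ≈ -0.843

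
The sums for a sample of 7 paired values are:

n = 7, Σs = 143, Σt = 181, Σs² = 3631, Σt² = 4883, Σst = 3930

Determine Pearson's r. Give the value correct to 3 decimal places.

r = (nΣst − ΣsΣt) / √[(nΣs² − (Σs)²)(nΣt² − (Σt)²)]
Numerator: 7×3930 − 143×181 = 1627
Denominator: √[(25417 − 20449)(34181 − 32761)] = √[4968 × 1420] = 2656.0422
r = 1627 / 2656.0422 ≈ 0.613

0.613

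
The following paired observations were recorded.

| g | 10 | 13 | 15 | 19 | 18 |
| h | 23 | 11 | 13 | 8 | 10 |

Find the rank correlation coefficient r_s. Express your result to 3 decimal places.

-0.900

Rank g: 1, 2, 3, 5, 4
Rank h: 5, 3, 4, 1, 2
d = rank(g) − rank(h): -4, -1, -1, 4, 2; Σd² = 38
ρ = 1 − 6Σd² / [n(n²−1)] = 1 − 6×38 / (5×24) = 1 − 228/120 ≈ -0.900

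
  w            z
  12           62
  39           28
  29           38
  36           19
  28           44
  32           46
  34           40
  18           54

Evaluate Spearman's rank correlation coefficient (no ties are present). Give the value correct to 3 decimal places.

-0.857

Rank w: 1, 8, 4, 7, 3, 5, 6, 2
Rank z: 8, 2, 3, 1, 5, 6, 4, 7
d = rank(w) − rank(z): -7, 6, 1, 6, -2, -1, 2, -5; Σd² = 156
ρ = 1 − 6Σd² / [n(n²−1)] = 1 − 6×156 / (8×63) = 1 − 936/504 ≈ -0.857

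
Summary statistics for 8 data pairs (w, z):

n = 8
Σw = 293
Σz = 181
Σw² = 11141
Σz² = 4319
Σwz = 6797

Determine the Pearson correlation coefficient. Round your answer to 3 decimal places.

0.554

r = (nΣwz − ΣwΣz) / √[(nΣw² − (Σw)²)(nΣz² − (Σz)²)]
Numerator: 8×6797 − 293×181 = 1343
Denominator: √[(89128 − 85849)(34552 − 32761)] = √[3279 × 1791] = 2423.3632
r = 1343 / 2423.3632 ≈ 0.554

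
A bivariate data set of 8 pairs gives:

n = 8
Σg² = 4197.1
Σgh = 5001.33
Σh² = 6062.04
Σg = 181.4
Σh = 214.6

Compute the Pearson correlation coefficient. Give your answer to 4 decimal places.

r = (nΣgh − ΣgΣh) / √[(nΣg² − (Σg)²)(nΣh² − (Σh)²)]
Numerator: 8×5001.33 − 181.4×214.6 = 1082.2
Denominator: √[(33576.8 − 32905.96)(48496.32 − 46053.16)] = √[670.84 × 2443.16] = 1280.2224
r = 1082.2 / 1280.2224 ≈ 0.8453

0.8453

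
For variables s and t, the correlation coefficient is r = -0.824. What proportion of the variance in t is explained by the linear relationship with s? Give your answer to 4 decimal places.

0.6790

r² = (-0.824)² = 0.6790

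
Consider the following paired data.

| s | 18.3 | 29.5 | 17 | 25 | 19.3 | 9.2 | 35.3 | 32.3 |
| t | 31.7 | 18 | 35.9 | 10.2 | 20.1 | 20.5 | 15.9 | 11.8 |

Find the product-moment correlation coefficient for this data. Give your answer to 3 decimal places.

-0.569

n = 8, Σs = 185.9, Σt = 164.1, Σs² = 4865.65, Σt² = 3938.05, Σst = 3495.35
nΣst − ΣsΣt = 27962.8 − 30506.19 = -2543.39
nΣs² − (Σs)² = 38925.2 − 34558.81 = 4366.39; nΣt² − (Σt)² = 31504.4 − 26928.81 = 4575.59
r = -2543.39 / √(4366.39 × 4575.59) = -2543.39 / 4469.7663 ≈ -0.569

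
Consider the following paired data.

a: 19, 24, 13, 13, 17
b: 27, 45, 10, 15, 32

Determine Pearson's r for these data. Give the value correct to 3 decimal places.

0.949

n = 5, Σa = 86, Σb = 129, Σa² = 1564, Σb² = 4103, Σab = 2462
nΣab − ΣaΣb = 12310 − 11094 = 1216
nΣa² − (Σa)² = 7820 − 7396 = 424; nΣb² − (Σb)² = 20515 − 16641 = 3874
r = 1216 / √(424 × 3874) = 1216 / 1281.6302 ≈ 0.949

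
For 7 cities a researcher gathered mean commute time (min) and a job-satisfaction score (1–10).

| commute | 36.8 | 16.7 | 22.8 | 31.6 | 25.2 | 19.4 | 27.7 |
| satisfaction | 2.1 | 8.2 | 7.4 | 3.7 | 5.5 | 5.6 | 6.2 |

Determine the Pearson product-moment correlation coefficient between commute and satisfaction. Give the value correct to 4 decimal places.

n = 7, Σx = 180.2, Σy = 38.7, Σx² = 4930.22, Σy² = 240.15, Σxy = 918.84
nΣxy − ΣxΣy = 6431.88 − 6973.74 = -541.86
nΣx² − (Σx)² = 34511.54 − 32472.04 = 2039.5; nΣy² − (Σy)² = 1681.05 − 1497.69 = 183.36
r = -541.86 / √(2039.5 × 183.36) = -541.86 / 611.5249 ≈ -0.8861

-0.8861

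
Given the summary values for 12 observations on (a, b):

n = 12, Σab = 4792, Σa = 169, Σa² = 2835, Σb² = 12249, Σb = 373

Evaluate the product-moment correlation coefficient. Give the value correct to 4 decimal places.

r = (nΣab − ΣaΣb) / √[(nΣa² − (Σa)²)(nΣb² − (Σb)²)]
Numerator: 12×4792 − 169×373 = -5533
Denominator: √[(34020 − 28561)(146988 − 139129)] = √[5459 × 7859] = 6549.9833
r = -5533 / 6549.9833 ≈ -0.8447

-0.8447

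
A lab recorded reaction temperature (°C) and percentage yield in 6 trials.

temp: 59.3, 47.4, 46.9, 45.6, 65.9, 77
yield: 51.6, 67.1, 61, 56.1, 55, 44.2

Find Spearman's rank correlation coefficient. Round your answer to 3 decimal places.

-0.714

Rank temp: 4, 3, 2, 1, 5, 6
Rank yield: 2, 6, 5, 4, 3, 1
d = rank(temp) − rank(yield): 2, -3, -3, -3, 2, 5; Σd² = 60
ρ = 1 − 6Σd² / [n(n²−1)] = 1 − 6×60 / (6×35) = 1 − 360/210 ≈ -0.714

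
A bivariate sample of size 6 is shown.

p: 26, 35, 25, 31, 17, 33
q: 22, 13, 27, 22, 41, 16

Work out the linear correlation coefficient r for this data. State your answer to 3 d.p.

-0.968

n = 6, Σp = 167, Σq = 141, Σp² = 4865, Σq² = 3803, Σpq = 3609
nΣpq − ΣpΣq = 21654 − 23547 = -1893
nΣp² − (Σp)² = 29190 − 27889 = 1301; nΣq² − (Σq)² = 22818 − 19881 = 2937
r = -1893 / √(1301 × 2937) = -1893 / 1954.7473 ≈ -0.968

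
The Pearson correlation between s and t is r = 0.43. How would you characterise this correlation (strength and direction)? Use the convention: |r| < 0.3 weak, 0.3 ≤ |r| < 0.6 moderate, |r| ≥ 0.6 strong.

r = 0.43 > 0 so the relationship is positive.
|r| = 0.43, which falls in the moderate range.

moderate positive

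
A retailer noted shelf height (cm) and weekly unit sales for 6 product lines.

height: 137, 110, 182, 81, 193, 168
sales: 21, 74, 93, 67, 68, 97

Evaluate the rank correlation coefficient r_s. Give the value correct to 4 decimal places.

Rank height: 3, 2, 5, 1, 6, 4
Rank sales: 1, 4, 5, 2, 3, 6
d = rank(height) − rank(sales): 2, -2, 0, -1, 3, -2; Σd² = 22
ρ = 1 − 6Σd² / [n(n²−1)] = 1 − 6×22 / (6×35) = 1 − 132/210 ≈ 0.3714

0.3714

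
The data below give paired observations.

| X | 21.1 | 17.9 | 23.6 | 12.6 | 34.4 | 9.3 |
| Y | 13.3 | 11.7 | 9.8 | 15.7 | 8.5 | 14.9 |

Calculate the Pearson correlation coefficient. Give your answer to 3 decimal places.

n = 6, ΣX = 118.9, ΣY = 73.9, ΣX² = 2751.19, ΣY² = 950.57, ΣXY = 1350.13
nΣXY − ΣXΣY = 8100.78 − 8786.71 = -685.93
nΣX² − (ΣX)² = 16507.14 − 14137.21 = 2369.93; nΣY² − (ΣY)² = 5703.42 − 5461.21 = 242.21
r = -685.93 / √(2369.93 × 242.21) = -685.93 / 757.6416 ≈ -0.905

-0.905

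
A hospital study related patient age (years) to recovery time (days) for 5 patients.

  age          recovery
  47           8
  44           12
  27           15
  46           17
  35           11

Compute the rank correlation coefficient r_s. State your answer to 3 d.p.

Rank age: 5, 3, 1, 4, 2
Rank recovery: 1, 3, 4, 5, 2
d = rank(age) − rank(recovery): 4, 0, -3, -1, 0; Σd² = 26
ρ = 1 − 6Σd² / [n(n²−1)] = 1 − 6×26 / (5×24) = 1 − 156/120 ≈ -0.300

-0.300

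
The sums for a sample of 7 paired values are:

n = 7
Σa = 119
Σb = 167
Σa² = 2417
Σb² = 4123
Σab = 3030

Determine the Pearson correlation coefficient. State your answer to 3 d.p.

r = (nΣab − ΣaΣb) / √[(nΣa² − (Σa)²)(nΣb² − (Σb)²)]
Numerator: 7×3030 − 119×167 = 1337
Denominator: √[(16919 − 14161)(28861 − 27889)] = √[2758 × 972] = 1637.3075
r = 1337 / 1637.3075 ≈ 0.817

0.817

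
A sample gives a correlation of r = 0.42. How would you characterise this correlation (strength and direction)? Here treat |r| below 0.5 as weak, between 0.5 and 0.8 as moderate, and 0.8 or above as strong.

r = 0.42 > 0 so the relationship is positive.
|r| = 0.42, which falls in the weak range.

weak positive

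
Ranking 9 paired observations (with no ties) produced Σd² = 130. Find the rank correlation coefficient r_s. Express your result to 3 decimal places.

-0.083

ρ = 1 − 6Σd² / [n(n²−1)] = 1 − 6×130 / (9×80)
  = 1 − 780/720 = 1 − 1.0833 ≈ -0.083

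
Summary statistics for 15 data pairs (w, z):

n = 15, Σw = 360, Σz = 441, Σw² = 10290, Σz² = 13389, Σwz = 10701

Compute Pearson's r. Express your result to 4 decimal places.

r = (nΣwz − ΣwΣz) / √[(nΣw² − (Σw)²)(nΣz² − (Σz)²)]
Numerator: 15×10701 − 360×441 = 1755
Denominator: √[(154350 − 129600)(200835 − 194481)] = √[24750 × 6354] = 12540.3947
r = 1755 / 12540.3947 ≈ 0.1399

0.1399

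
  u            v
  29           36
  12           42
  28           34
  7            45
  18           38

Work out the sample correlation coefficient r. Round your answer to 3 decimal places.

-0.964

n = 5, Σu = 94, Σv = 195, Σu² = 2142, Σv² = 7685, Σuv = 3499
nΣuv − ΣuΣv = 17495 − 18330 = -835
nΣu² − (Σu)² = 10710 − 8836 = 1874; nΣv² − (Σv)² = 38425 − 38025 = 400
r = -835 / √(1874 × 400) = -835 / 865.7944 ≈ -0.964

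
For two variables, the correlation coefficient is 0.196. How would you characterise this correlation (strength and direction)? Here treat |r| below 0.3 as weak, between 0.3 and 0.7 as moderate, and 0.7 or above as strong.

r = 0.196 > 0 so the relationship is positive.
|r| = 0.196, which falls in the weak range.

weak positive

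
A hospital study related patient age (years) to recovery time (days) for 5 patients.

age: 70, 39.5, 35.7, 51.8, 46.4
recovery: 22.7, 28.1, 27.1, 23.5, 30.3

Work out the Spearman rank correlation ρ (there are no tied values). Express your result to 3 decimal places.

Rank age: 5, 2, 1, 4, 3
Rank recovery: 1, 4, 3, 2, 5
d = rank(age) − rank(recovery): 4, -2, -2, 2, -2; Σd² = 32
ρ = 1 − 6Σd² / [n(n²−1)] = 1 − 6×32 / (5×24) = 1 − 192/120 ≈ -0.600

-0.600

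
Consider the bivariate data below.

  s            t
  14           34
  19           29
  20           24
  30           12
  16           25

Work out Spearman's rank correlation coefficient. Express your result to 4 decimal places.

-0.9000

Rank s: 1, 3, 4, 5, 2
Rank t: 5, 4, 2, 1, 3
d = rank(s) − rank(t): -4, -1, 2, 4, -1; Σd² = 38
ρ = 1 − 6Σd² / [n(n²−1)] = 1 − 6×38 / (5×24) = 1 − 228/120 ≈ -0.9000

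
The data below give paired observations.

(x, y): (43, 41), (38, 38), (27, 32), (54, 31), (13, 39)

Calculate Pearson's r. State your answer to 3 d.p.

-0.298

n = 5, Σx = 175, Σy = 181, Σx² = 7107, Σy² = 6631, Σxy = 6252
nΣxy − ΣxΣy = 31260 − 31675 = -415
nΣx² − (Σx)² = 35535 − 30625 = 4910; nΣy² − (Σy)² = 33155 − 32761 = 394
r = -415 / √(4910 × 394) = -415 / 1390.8774 ≈ -0.298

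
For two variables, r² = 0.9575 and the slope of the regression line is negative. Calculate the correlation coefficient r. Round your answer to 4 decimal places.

-0.9785

|r| = √0.9575 = 0.9785
The association is negative, so r = −0.9785.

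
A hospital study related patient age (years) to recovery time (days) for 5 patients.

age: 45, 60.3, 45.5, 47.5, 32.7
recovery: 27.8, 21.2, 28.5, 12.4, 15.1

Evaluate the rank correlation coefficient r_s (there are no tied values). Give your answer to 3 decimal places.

Rank age: 2, 5, 3, 4, 1
Rank recovery: 4, 3, 5, 1, 2
d = rank(age) − rank(recovery): -2, 2, -2, 3, -1; Σd² = 22
ρ = 1 − 6Σd² / [n(n²−1)] = 1 − 6×22 / (5×24) = 1 − 132/120 ≈ -0.100

-0.100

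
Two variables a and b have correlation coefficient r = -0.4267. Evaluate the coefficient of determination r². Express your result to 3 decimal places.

0.182

r² = (-0.4267)² = 0.182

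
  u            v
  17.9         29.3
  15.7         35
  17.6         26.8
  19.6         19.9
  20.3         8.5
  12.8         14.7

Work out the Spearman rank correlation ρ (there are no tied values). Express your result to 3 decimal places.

Rank u: 4, 2, 3, 5, 6, 1
Rank v: 5, 6, 4, 3, 1, 2
d = rank(u) − rank(v): -1, -4, -1, 2, 5, -1; Σd² = 48
ρ = 1 − 6Σd² / [n(n²−1)] = 1 − 6×48 / (6×35) = 1 − 288/210 ≈ -0.371

-0.371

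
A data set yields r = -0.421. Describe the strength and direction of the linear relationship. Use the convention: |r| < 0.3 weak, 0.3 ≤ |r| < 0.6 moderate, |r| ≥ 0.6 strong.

r = -0.421 < 0 so the relationship is negative.
|r| = 0.421, which falls in the moderate range.

moderate negative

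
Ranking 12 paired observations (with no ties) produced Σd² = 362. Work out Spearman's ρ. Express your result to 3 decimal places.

ρ = 1 − 6Σd² / [n(n²−1)] = 1 − 6×362 / (12×143)
  = 1 − 2172/1716 = 1 − 1.2657 ≈ -0.266

-0.266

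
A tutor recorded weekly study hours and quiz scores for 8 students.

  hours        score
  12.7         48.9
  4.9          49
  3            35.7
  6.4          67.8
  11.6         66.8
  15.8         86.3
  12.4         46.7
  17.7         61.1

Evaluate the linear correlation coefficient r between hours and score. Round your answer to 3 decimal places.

0.542

n = 8, Σx = 84.5, Σy = 462.3, Σx² = 1086.51, Σy² = 28487.57, Σxy = 5201.12
nΣxy − ΣxΣy = 41608.96 − 39064.35 = 2544.61
nΣx² − (Σx)² = 8692.08 − 7140.25 = 1551.83; nΣy² − (Σy)² = 227900.56 − 213721.29 = 14179.27
r = 2544.61 / √(1551.83 × 14179.27) = 2544.61 / 4690.8226 ≈ 0.542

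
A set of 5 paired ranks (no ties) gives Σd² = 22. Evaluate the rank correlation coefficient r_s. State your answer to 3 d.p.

-0.100

ρ = 1 − 6Σd² / [n(n²−1)] = 1 − 6×22 / (5×24)
  = 1 − 132/120 = 1 − 1.1000 ≈ -0.100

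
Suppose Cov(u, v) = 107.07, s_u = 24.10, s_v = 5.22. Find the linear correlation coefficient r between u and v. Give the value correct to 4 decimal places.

0.8511

r = Cov(u,v) / (s_u · s_v) = 107.07 / (24.10 × 5.22)
  = 107.07 / 125.8020 ≈ 0.8511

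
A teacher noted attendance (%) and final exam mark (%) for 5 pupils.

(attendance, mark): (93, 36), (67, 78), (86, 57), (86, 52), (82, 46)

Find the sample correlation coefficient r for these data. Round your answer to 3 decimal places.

-0.914

n = 5, Σx = 414, Σy = 269, Σx² = 34654, Σy² = 15449, Σxy = 21720
nΣxy − ΣxΣy = 108600 − 111366 = -2766
nΣx² − (Σx)² = 173270 − 171396 = 1874; nΣy² − (Σy)² = 77245 − 72361 = 4884
r = -2766 / √(1874 × 4884) = -2766 / 3025.3291 ≈ -0.914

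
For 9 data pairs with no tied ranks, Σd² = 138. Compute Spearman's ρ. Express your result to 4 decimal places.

-0.1500

ρ = 1 − 6Σd² / [n(n²−1)] = 1 − 6×138 / (9×80)
  = 1 − 828/720 = 1 − 1.15000 ≈ -0.1500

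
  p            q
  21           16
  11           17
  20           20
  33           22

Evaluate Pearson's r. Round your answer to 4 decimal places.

n = 4, Σp = 85, Σq = 75, Σp² = 2051, Σq² = 1429, Σpq = 1649
nΣpq − ΣpΣq = 6596 − 6375 = 221
nΣp² − (Σp)² = 8204 − 7225 = 979; nΣq² − (Σq)² = 5716 − 5625 = 91
r = 221 / √(979 × 91) = 221 / 298.4778 ≈ 0.7404

0.7404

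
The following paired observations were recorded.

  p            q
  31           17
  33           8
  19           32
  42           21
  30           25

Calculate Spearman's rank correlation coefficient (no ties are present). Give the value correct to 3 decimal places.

Rank p: 3, 4, 1, 5, 2
Rank q: 2, 1, 5, 3, 4
d = rank(p) − rank(q): 1, 3, -4, 2, -2; Σd² = 34
ρ = 1 − 6Σd² / [n(n²−1)] = 1 − 6×34 / (5×24) = 1 − 204/120 ≈ -0.700

-0.700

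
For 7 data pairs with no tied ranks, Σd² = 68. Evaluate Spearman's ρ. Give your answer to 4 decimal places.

ρ = 1 − 6Σd² / [n(n²−1)] = 1 − 6×68 / (7×48)
  = 1 − 408/336 = 1 − 1.21429 ≈ -0.2143

-0.2143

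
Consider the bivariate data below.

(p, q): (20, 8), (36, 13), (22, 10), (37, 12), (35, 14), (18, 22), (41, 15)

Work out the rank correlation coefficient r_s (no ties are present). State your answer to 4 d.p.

Rank p: 2, 5, 3, 6, 4, 1, 7
Rank q: 1, 4, 2, 3, 5, 7, 6
d = rank(p) − rank(q): 1, 1, 1, 3, -1, -6, 1; Σd² = 50
ρ = 1 − 6Σd² / [n(n²−1)] = 1 − 6×50 / (7×48) = 1 − 300/336 ≈ 0.1071

0.1071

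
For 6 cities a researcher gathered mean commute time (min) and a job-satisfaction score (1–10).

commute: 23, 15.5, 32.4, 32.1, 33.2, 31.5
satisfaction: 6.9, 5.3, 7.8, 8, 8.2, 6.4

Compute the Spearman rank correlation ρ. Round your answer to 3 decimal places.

Rank commute: 2, 1, 5, 4, 6, 3
Rank satisfaction: 3, 1, 4, 5, 6, 2
d = rank(commute) − rank(satisfaction): -1, 0, 1, -1, 0, 1; Σd² = 4
ρ = 1 − 6Σd² / [n(n²−1)] = 1 − 6×4 / (6×35) = 1 − 24/210 ≈ 0.886

0.886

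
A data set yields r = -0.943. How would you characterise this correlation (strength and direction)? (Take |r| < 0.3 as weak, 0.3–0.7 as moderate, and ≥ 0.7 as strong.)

r = -0.943 < 0 so the relationship is negative.
|r| = 0.943, which falls in the strong range.

strong negative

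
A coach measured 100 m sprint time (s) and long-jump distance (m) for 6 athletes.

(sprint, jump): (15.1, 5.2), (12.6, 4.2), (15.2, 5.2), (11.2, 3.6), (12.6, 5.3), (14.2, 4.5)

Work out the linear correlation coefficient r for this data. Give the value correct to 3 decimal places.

0.718

n = 6, Σx = 80.9, Σy = 28, Σx² = 1103.65, Σy² = 133.02, Σxy = 381.48
nΣxy − ΣxΣy = 2288.88 − 2265.2 = 23.68
nΣx² − (Σx)² = 6621.9 − 6544.81 = 77.09; nΣy² − (Σy)² = 798.12 − 784 = 14.12
r = 23.68 / √(77.09 × 14.12) = 23.68 / 32.9926 ≈ 0.718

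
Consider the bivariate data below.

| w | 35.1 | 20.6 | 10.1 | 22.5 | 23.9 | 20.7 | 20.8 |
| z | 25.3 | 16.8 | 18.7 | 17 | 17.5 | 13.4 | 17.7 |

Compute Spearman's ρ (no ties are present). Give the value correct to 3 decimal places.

0.321

Rank w: 7, 2, 1, 5, 6, 3, 4
Rank z: 7, 2, 6, 3, 4, 1, 5
d = rank(w) − rank(z): 0, 0, -5, 2, 2, 2, -1; Σd² = 38
ρ = 1 − 6Σd² / [n(n²−1)] = 1 − 6×38 / (7×48) = 1 − 228/336 ≈ 0.321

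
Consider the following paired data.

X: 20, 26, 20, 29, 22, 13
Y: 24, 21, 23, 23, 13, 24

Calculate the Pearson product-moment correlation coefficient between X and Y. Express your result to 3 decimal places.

n = 6, ΣX = 130, ΣY = 128, ΣX² = 2970, ΣY² = 2820, ΣXY = 2751
nΣXY − ΣXΣY = 16506 − 16640 = -134
nΣX² − (ΣX)² = 17820 − 16900 = 920; nΣY² − (ΣY)² = 16920 − 16384 = 536
r = -134 / √(920 × 536) = -134 / 702.2250 ≈ -0.191

-0.191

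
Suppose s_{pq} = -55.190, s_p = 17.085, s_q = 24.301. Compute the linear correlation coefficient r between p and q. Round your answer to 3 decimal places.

r = Cov(p,q) / (s_p · s_q) = -55.190 / (17.085 × 24.301)
  = -55.190 / 415.1826 ≈ -0.133

-0.133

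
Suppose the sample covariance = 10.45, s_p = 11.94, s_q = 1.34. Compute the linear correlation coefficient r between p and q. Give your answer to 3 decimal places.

r = Cov(p,q) / (s_p · s_q) = 10.45 / (11.94 × 1.34)
  = 10.45 / 15.9996 ≈ 0.653

0.653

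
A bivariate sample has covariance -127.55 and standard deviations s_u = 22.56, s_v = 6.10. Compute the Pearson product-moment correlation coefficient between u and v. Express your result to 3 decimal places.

r = Cov(u,v) / (s_u · s_v) = -127.55 / (22.56 × 6.10)
  = -127.55 / 137.6160 ≈ -0.927

-0.927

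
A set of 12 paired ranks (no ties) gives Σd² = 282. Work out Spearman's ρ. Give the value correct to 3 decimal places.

ρ = 1 − 6Σd² / [n(n²−1)] = 1 − 6×282 / (12×143)
  = 1 − 1692/1716 = 1 − 0.9860 ≈ 0.014

0.014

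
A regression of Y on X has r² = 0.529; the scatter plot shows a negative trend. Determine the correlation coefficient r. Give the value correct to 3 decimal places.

|r| = √0.529 = 0.727
The association is negative, so r = −0.727.

-0.727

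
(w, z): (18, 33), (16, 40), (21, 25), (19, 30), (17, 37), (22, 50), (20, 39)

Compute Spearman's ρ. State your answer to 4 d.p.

-0.0357

Rank w: 3, 1, 6, 4, 2, 7, 5
Rank z: 3, 6, 1, 2, 4, 7, 5
d = rank(w) − rank(z): 0, -5, 5, 2, -2, 0, 0; Σd² = 58
ρ = 1 − 6Σd² / [n(n²−1)] = 1 − 6×58 / (7×48) = 1 − 348/336 ≈ -0.0357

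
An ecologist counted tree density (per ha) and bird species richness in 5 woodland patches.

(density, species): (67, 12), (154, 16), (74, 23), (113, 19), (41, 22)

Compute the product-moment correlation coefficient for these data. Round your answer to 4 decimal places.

n = 5, Σx = 449, Σy = 92, Σx² = 48131, Σy² = 1774, Σxy = 8019
nΣxy − ΣxΣy = 40095 − 41308 = -1213
nΣx² − (Σx)² = 240655 − 201601 = 39054; nΣy² − (Σy)² = 8870 − 8464 = 406
r = -1213 / √(39054 × 406) = -1213 / 3981.9498 ≈ -0.3046

-0.3046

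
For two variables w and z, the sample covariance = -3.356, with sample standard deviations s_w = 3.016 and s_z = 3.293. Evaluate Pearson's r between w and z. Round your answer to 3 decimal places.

-0.338

r = Cov(w,z) / (s_w · s_z) = -3.356 / (3.016 × 3.293)
  = -3.356 / 9.9317 ≈ -0.338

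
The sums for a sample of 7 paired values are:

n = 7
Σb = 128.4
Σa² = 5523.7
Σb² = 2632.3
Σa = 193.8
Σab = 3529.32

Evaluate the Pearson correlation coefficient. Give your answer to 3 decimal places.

r = (nΣab − ΣaΣb) / √[(nΣa² − (Σa)²)(nΣb² − (Σb)²)]
Numerator: 7×3529.32 − 193.8×128.4 = -178.68
Denominator: √[(38665.9 − 37558.44)(18426.1 − 16486.56)] = √[1107.46 × 1939.54] = 1465.5930
r = -178.68 / 1465.5930 ≈ -0.122

-0.122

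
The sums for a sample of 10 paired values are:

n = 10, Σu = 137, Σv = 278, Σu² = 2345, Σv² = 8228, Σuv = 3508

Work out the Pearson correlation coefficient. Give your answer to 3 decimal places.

r = (nΣuv − ΣuΣv) / √[(nΣu² − (Σu)²)(nΣv² − (Σv)²)]
Numerator: 10×3508 − 137×278 = -3006
Denominator: √[(23450 − 18769)(82280 − 77284)] = √[4681 × 4996] = 4835.9359
r = -3006 / 4835.9359 ≈ -0.622

-0.622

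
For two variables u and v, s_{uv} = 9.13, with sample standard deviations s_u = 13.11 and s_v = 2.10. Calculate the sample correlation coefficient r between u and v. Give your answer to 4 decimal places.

r = Cov(u,v) / (s_u · s_v) = 9.13 / (13.11 × 2.10)
  = 9.13 / 27.5310 ≈ 0.3316

0.3316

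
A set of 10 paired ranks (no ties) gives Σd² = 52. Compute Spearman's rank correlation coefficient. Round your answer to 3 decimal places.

0.685

ρ = 1 − 6Σd² / [n(n²−1)] = 1 − 6×52 / (10×99)
  = 1 − 312/990 = 1 − 0.3152 ≈ 0.685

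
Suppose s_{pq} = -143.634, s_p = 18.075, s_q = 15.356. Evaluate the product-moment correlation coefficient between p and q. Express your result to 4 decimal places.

-0.5175

r = Cov(p,q) / (s_p · s_q) = -143.634 / (18.075 × 15.356)
  = -143.634 / 277.5597 ≈ -0.5175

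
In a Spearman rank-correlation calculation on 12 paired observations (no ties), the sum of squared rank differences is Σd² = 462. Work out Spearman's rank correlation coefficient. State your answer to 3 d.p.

-0.615

ρ = 1 − 6Σd² / [n(n²−1)] = 1 − 6×462 / (12×143)
  = 1 − 2772/1716 = 1 − 1.6154 ≈ -0.615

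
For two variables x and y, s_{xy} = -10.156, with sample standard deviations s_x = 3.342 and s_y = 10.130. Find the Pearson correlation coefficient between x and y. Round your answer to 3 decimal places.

r = Cov(x,y) / (s_x · s_y) = -10.156 / (3.342 × 10.130)
  = -10.156 / 33.8545 ≈ -0.300

-0.300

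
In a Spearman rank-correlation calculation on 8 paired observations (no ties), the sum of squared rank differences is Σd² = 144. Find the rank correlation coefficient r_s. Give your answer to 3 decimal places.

-0.714

ρ = 1 − 6Σd² / [n(n²−1)] = 1 − 6×144 / (8×63)
  = 1 − 864/504 = 1 − 1.7143 ≈ -0.714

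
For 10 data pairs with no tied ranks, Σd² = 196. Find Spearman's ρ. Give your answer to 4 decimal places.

-0.1879

ρ = 1 − 6Σd² / [n(n²−1)] = 1 − 6×196 / (10×99)
  = 1 − 1176/990 = 1 − 1.18788 ≈ -0.1879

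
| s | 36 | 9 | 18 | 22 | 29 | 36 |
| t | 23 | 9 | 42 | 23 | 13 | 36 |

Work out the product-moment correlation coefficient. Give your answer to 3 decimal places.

n = 6, Σs = 150, Σt = 146, Σs² = 4322, Σt² = 4368, Σst = 3844
nΣst − ΣsΣt = 23064 − 21900 = 1164
nΣs² − (Σs)² = 25932 − 22500 = 3432; nΣt² − (Σt)² = 26208 − 21316 = 4892
r = 1164 / √(3432 × 4892) = 1164 / 4097.4802 ≈ 0.284

0.284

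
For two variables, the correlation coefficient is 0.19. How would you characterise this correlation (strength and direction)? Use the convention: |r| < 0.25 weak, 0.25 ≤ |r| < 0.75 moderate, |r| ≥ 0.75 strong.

r = 0.19 > 0 so the relationship is positive.
|r| = 0.19, which falls in the weak range.

weak positive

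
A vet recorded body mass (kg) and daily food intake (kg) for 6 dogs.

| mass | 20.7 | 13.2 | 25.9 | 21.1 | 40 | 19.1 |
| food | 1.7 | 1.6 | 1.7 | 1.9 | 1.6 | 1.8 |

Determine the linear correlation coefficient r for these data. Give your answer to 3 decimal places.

-0.285

n = 6, Σx = 140, Σy = 10.3, Σx² = 3683.56, Σy² = 17.75, Σxy = 238.81
nΣxy − ΣxΣy = 1432.86 − 1442 = -9.14
nΣx² − (Σx)² = 22101.36 − 19600 = 2501.36; nΣy² − (Σy)² = 106.5 − 106.09 = 0.41
r = -9.14 / √(2501.36 × 0.41) = -9.14 / 32.0243 ≈ -0.285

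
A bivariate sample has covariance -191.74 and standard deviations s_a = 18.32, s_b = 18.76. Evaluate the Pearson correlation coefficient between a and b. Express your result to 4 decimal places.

r = Cov(a,b) / (s_a · s_b) = -191.74 / (18.32 × 18.76)
  = -191.74 / 343.6832 ≈ -0.5579

-0.5579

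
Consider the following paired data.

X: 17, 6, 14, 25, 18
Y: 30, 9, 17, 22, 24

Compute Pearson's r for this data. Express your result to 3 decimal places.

0.699

n = 5, ΣX = 80, ΣY = 102, ΣX² = 1470, ΣY² = 2330, ΣXY = 1784
nΣXY − ΣXΣY = 8920 − 8160 = 760
nΣX² − (ΣX)² = 7350 − 6400 = 950; nΣY² − (ΣY)² = 11650 − 10404 = 1246
r = 760 / √(950 × 1246) = 760 / 1087.9798 ≈ 0.699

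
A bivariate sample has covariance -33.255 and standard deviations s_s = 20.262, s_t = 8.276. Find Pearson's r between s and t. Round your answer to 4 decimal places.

-0.1983

r = Cov(s,t) / (s_s · s_t) = -33.255 / (20.262 × 8.276)
  = -33.255 / 167.6883 ≈ -0.1983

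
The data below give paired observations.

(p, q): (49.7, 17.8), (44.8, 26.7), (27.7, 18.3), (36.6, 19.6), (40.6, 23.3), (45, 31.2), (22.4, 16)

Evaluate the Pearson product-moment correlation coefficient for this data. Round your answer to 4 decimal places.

0.5679

n = 7, Σp = 266.8, Σq = 152.9, Σp² = 10759.1, Σq² = 3521.11, Σpq = 6013.47
nΣpq − ΣpΣq = 42094.29 − 40793.72 = 1300.57
nΣp² − (Σp)² = 75313.7 − 71182.24 = 4131.46; nΣq² − (Σq)² = 24647.77 − 23378.41 = 1269.36
r = 1300.57 / √(4131.46 × 1269.36) = 1300.57 / 2290.0459 ≈ 0.5679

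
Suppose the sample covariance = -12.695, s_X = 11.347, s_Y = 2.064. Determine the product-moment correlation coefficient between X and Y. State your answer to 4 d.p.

-0.5421

r = Cov(X,Y) / (s_X · s_Y) = -12.695 / (11.347 × 2.064)
  = -12.695 / 23.4202 ≈ -0.5421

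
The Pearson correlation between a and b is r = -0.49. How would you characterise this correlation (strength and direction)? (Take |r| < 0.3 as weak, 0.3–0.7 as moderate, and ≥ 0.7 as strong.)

moderate negative

r = -0.49 < 0 so the relationship is negative.
|r| = 0.49, which falls in the moderate range.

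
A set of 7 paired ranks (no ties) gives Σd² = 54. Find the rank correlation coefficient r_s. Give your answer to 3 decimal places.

ρ = 1 − 6Σd² / [n(n²−1)] = 1 − 6×54 / (7×48)
  = 1 − 324/336 = 1 − 0.9643 ≈ 0.036

0.036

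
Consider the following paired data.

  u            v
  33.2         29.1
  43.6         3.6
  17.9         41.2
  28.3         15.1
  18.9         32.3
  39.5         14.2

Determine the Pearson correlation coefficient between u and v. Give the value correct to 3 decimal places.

n = 6, Σu = 181.4, Σv = 135.5, Σu² = 6041.96, Σv² = 4030.15, Σuv = 3459.26
nΣuv − ΣuΣv = 20755.56 − 24579.7 = -3824.14
nΣu² − (Σu)² = 36251.76 − 32905.96 = 3345.8; nΣv² − (Σv)² = 24180.9 − 18360.25 = 5820.65
r = -3824.14 / √(3345.8 × 5820.65) = -3824.14 / 4413.0183 ≈ -0.867

-0.867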